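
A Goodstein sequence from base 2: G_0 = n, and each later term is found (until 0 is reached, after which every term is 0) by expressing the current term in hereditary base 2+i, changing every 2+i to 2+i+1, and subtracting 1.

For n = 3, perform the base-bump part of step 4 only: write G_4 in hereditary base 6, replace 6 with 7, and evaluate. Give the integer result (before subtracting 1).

(0) 3|_2 = 2 + 1 ↦ 3 + 1|_3 = 4 ⇒ 3
(1) 3|_3 = 3 ↦ 4|_4 = 4 ⇒ 3
(2) 3|_4 = 3 ↦ 3|_5 = 3 ⇒ 2
(3) 2|_5 = 2 ↦ 2|_6 = 2 ⇒ 1
(4) 1|_6 = 1 ↦ 1|_7 = 1 ⇒ 0

1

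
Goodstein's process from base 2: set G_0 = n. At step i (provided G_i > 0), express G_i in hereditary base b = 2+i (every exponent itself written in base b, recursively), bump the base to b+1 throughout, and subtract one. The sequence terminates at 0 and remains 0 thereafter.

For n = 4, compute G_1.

26

(0) 4|_2 = 2^2 ↦ 3^3|_3 = 27 ⇒ 26
(1) 26|_3 = 2·3^2 + 2·3 + 2 ↦ 2·4^2 + 2·4 + 2|_4 = 42 ⇒ 41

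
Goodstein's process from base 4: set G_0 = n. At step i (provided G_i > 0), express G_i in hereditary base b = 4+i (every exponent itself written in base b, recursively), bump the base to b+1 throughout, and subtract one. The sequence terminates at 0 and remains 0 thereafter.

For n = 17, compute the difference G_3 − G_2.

4

17 —HB4→ 4^2 + 1 —bump→ 5^2 + 1 = 26 —(−1)→ 25
25 —HB5→ 5^2 —bump→ 6^2 = 36 —(−1)→ 35
35 —HB6→ 5·6 + 5 —bump→ 5·7 + 5 = 40 —(−1)→ 39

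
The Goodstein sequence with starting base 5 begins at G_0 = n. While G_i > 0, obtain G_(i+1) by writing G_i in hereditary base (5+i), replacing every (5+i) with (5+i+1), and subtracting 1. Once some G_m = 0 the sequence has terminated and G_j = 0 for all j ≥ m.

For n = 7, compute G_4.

6

(0) 7|_5 = 5 + 2 ↦ 6 + 2|_6 = 8 ⇒ 7
(1) 7|_6 = 6 + 1 ↦ 7 + 1|_7 = 8 ⇒ 7
(2) 7|_7 = 7 ↦ 8|_8 = 8 ⇒ 7
(3) 7|_8 = 7 ↦ 7|_9 = 7 ⇒ 6
(4) 6|_9 = 6 ↦ 6|_10 = 6 ⇒ 5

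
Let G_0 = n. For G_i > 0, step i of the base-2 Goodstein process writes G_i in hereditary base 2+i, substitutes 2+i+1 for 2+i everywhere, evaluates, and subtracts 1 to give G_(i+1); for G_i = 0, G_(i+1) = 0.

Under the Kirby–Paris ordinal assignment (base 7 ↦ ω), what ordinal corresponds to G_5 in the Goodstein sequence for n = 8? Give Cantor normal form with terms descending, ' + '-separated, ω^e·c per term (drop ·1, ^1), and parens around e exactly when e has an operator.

i=0: 8 = 2^(2 + 1) (b=2); 2→3: 3^(3 + 1) = 81; 81−1 = 80
i=1: 80 = 2·3^3 + 2·3^2 + 2·3 + 2 (b=3); 3→4: 2·4^4 + 2·4^2 + 2·4 + 2 = 554; 554−1 = 553
i=2: 553 = 2·4^4 + 2·4^2 + 2·4 + 1 (b=4); 4→5: 2·5^5 + 2·5^2 + 2·5 + 1 = 6311; 6311−1 = 6310
i=3: 6310 = 2·5^5 + 2·5^2 + 2·5 (b=5); 5→6: 2·6^6 + 2·6^2 + 2·6 = 93396; 93396−1 = 93395
i=4: 93395 = 2·6^6 + 2·6^2 + 6 + 5 (b=6); 6→7: 2·7^7 + 2·7^2 + 7 + 5 = 1647196; 1647196−1 = 1647195
i=5: 1647195 = 2·7^7 + 2·7^2 + 7 + 4 (b=7); 7→8: 2·8^8 + 2·8^2 + 8 + 4 = 33554572; 33554572−1 = 33554571

ω^ω·2 + ω^2·2 + ω + 4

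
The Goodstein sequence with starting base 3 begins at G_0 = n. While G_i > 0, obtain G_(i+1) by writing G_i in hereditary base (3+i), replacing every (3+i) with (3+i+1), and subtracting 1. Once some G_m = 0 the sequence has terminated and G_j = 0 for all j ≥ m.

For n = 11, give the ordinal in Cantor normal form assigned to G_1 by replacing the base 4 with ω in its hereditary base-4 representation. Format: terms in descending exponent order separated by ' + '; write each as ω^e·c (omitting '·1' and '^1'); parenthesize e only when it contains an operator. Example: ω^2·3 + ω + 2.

G_0 = 11. HB_3(11) = 3^2 + 2. Bump = 18. G_1 = 17.
G_1 = 17. HB_4(17) = 4^2 + 1. Bump = 26. G_2 = 25.

ω^2 + 1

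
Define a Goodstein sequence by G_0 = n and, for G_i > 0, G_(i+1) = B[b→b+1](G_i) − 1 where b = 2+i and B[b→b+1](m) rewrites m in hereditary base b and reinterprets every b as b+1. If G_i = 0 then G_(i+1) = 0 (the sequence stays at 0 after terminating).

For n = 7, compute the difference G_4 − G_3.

step 0: 7 = 2^2 + 2 + 1; sub 3 for 2: 3^3 + 3 + 1; = 31; G_1 = 31−1 = 30
step 1: 30 = 3^3 + 3; sub 4 for 3: 4^4 + 4; = 260; G_2 = 260−1 = 259
step 2: 259 = 4^4 + 3; sub 5 for 4: 5^5 + 3; = 3128; G_3 = 3128−1 = 3127
step 3: 3127 = 5^5 + 2; sub 6 for 5: 6^6 + 2; = 46658; G_4 = 46658−1 = 46657

43530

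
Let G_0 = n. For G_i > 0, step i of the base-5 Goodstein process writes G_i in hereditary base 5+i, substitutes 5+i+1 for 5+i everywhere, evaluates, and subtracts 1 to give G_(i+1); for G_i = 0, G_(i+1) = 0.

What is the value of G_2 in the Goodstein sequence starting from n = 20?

i=0: 20 = 4·5 (b=5); 5→6: 4·6 = 24; 24−1 = 23
i=1: 23 = 3·6 + 5 (b=6); 6→7: 3·7 + 5 = 26; 26−1 = 25
i=2: 25 = 3·7 + 4 (b=7); 7→8: 3·8 + 4 = 28; 28−1 = 27

25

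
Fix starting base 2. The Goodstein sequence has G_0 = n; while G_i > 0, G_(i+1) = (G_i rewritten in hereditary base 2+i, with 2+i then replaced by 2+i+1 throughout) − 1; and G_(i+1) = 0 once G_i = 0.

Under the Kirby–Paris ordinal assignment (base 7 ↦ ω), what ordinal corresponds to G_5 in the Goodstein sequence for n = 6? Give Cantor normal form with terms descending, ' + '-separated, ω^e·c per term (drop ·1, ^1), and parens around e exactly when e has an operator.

G_0 = 6. HB_2(6) = 2^2 + 2. Bump = 30. G_1 = 29.
G_1 = 29. HB_3(29) = 3^3 + 2. Bump = 258. G_2 = 257.
G_2 = 257. HB_4(257) = 4^4 + 1. Bump = 3126. G_3 = 3125.
G_3 = 3125. HB_5(3125) = 5^5. Bump = 46656. G_4 = 46655.
G_4 = 46655. HB_6(46655) = 5·6^5 + 5·6^4 + 5·6^3 + 5·6^2 + 5·6 + 5. Bump = 98040. G_5 = 98039.
G_5 = 98039. HB_7(98039) = 5·7^5 + 5·7^4 + 5·7^3 + 5·7^2 + 5·7 + 4. Bump = 187244. G_6 = 187243.

ω^5·5 + ω^4·5 + ω^3·5 + ω^2·5 + ω·5 + 4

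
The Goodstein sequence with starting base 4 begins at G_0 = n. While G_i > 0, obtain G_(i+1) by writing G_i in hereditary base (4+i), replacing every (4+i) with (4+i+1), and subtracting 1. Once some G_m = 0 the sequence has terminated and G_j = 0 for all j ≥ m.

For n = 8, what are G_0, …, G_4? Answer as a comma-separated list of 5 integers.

8 —HB4→ 2·4 —bump→ 2·5 = 10 —(−1)→ 9
9 —HB5→ 5 + 4 —bump→ 6 + 4 = 10 —(−1)→ 9
9 —HB6→ 6 + 3 —bump→ 7 + 3 = 10 —(−1)→ 9
9 —HB7→ 7 + 2 —bump→ 8 + 2 = 10 —(−1)→ 9

8, 9, 9, 9, 9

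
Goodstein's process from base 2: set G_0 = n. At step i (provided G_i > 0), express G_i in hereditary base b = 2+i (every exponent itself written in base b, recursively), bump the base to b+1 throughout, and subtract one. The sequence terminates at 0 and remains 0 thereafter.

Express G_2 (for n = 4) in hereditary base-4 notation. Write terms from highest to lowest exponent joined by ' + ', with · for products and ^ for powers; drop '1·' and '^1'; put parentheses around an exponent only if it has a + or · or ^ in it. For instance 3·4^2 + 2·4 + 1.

2·4^2 + 2·4 + 1

[0] 4 ≡ 2^2 (base 2). Lift 3: 27. −1: 26.
[1] 26 ≡ 2·3^2 + 2·3 + 2 (base 3). Lift 4: 42. −1: 41.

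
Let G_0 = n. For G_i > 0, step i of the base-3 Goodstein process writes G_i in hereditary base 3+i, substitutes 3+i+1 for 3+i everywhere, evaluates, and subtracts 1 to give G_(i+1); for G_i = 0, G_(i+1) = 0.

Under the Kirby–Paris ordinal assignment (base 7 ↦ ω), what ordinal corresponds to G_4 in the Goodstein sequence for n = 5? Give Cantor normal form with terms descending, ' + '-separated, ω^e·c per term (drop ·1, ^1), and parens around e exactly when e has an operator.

4

5 —HB3→ 3 + 2 —bump→ 4 + 2 = 6 —(−1)→ 5
5 —HB4→ 4 + 1 —bump→ 5 + 1 = 6 —(−1)→ 5
5 —HB5→ 5 —bump→ 6 = 6 —(−1)→ 5
5 —HB6→ 5 —bump→ 5 = 5 —(−1)→ 4
4 —HB7→ 4 —bump→ 4 = 4 —(−1)→ 3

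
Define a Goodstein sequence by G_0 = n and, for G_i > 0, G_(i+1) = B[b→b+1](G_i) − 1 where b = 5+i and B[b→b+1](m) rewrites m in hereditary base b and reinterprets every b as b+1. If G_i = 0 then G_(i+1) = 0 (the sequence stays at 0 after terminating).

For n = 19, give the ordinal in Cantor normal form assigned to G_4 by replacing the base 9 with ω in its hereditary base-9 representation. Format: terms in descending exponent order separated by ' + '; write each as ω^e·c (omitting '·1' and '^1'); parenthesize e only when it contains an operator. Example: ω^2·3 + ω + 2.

ω·3

(0) 19|_5 = 3·5 + 4 ↦ 3·6 + 4|_6 = 22 ⇒ 21
(1) 21|_6 = 3·6 + 3 ↦ 3·7 + 3|_7 = 24 ⇒ 23
(2) 23|_7 = 3·7 + 2 ↦ 3·8 + 2|_8 = 26 ⇒ 25
(3) 25|_8 = 3·8 + 1 ↦ 3·9 + 1|_9 = 28 ⇒ 27
(4) 27|_9 = 3·9 ↦ 3·10|_10 = 30 ⇒ 29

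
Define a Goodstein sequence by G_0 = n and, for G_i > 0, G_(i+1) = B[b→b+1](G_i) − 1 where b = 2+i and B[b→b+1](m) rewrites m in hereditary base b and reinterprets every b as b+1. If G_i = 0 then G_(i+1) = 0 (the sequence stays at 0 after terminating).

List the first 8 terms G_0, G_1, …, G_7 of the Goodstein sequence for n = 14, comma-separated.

14, 110, 1281, 18750, 326591, 5862840, 134404971, 3487116548

G_0 = 14. HB_2(14) = 2^(2 + 1) + 2^2 + 2. Bump = 111. G_1 = 110.
G_1 = 110. HB_3(110) = 3^(3 + 1) + 3^3 + 2. Bump = 1282. G_2 = 1281.
G_2 = 1281. HB_4(1281) = 4^(4 + 1) + 4^4 + 1. Bump = 18751. G_3 = 18750.
G_3 = 18750. HB_5(18750) = 5^(5 + 1) + 5^5. Bump = 326592. G_4 = 326591.
G_4 = 326591. HB_6(326591) = 6^(6 + 1) + 5·6^5 + 5·6^4 + 5·6^3 + 5·6^2 + 5·6 + 5. Bump = 5862841. G_5 = 5862840.
G_5 = 5862840. HB_7(5862840) = 7^(7 + 1) + 5·7^5 + 5·7^4 + 5·7^3 + 5·7^2 + 5·7 + 4. Bump = 134404972. G_6 = 134404971.
G_6 = 134404971. HB_8(134404971) = 8^(8 + 1) + 5·8^5 + 5·8^4 + 5·8^3 + 5·8^2 + 5·8 + 3. Bump = 3487116549. G_7 = 3487116548.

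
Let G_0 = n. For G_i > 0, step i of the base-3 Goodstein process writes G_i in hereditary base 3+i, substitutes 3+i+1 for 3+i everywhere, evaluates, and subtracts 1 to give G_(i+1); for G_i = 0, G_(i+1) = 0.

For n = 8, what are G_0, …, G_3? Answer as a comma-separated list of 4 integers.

G_0 = 8. HB_3(8) = 2·3 + 2. Bump = 10. G_1 = 9.
G_1 = 9. HB_4(9) = 2·4 + 1. Bump = 11. G_2 = 10.
G_2 = 10. HB_5(10) = 2·5. Bump = 12. G_3 = 11.

8, 9, 10, 11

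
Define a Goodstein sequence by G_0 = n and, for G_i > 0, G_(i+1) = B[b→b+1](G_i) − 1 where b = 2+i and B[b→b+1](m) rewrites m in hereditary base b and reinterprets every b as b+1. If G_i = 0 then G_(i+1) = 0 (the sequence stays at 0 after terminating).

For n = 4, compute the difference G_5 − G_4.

26

4 —HB2→ 2^2 —bump→ 3^3 = 27 —(−1)→ 26
26 —HB3→ 2·3^2 + 2·3 + 2 —bump→ 2·4^2 + 2·4 + 2 = 42 —(−1)→ 41
41 —HB4→ 2·4^2 + 2·4 + 1 —bump→ 2·5^2 + 2·5 + 1 = 61 —(−1)→ 60
60 —HB5→ 2·5^2 + 2·5 —bump→ 2·6^2 + 2·6 = 84 —(−1)→ 83
83 —HB6→ 2·6^2 + 6 + 5 —bump→ 2·7^2 + 7 + 5 = 110 —(−1)→ 109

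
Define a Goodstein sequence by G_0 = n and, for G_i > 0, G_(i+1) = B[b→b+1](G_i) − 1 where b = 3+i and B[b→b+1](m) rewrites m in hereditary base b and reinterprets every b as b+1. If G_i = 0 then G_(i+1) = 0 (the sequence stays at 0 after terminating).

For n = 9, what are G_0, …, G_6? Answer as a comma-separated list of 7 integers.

9, 15, 17, 19, 21, 23, 24

[0] 9 ≡ 3^2 (base 3). Lift 4: 16. −1: 15.
[1] 15 ≡ 3·4 + 3 (base 4). Lift 5: 18. −1: 17.
[2] 17 ≡ 3·5 + 2 (base 5). Lift 6: 20. −1: 19.
[3] 19 ≡ 3·6 + 1 (base 6). Lift 7: 22. −1: 21.
[4] 21 ≡ 3·7 (base 7). Lift 8: 24. −1: 23.
[5] 23 ≡ 2·8 + 7 (base 8). Lift 9: 25. −1: 24.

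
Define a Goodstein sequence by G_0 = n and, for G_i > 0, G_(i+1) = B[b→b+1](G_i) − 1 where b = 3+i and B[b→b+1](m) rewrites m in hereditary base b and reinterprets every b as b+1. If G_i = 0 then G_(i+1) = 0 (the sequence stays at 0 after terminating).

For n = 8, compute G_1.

9

8 —HB3→ 2·3 + 2 —bump→ 2·4 + 2 = 10 —(−1)→ 9
9 —HB4→ 2·4 + 1 —bump→ 2·5 + 1 = 11 —(−1)→ 10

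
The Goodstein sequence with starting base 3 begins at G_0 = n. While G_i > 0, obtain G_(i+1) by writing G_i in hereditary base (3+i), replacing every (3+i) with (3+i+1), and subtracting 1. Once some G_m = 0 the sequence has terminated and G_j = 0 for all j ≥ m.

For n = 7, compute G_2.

9

(0) 7|_3 = 2·3 + 1 ↦ 2·4 + 1|_4 = 9 ⇒ 8
(1) 8|_4 = 2·4 ↦ 2·5|_5 = 10 ⇒ 9
(2) 9|_5 = 5 + 4 ↦ 6 + 4|_6 = 10 ⇒ 9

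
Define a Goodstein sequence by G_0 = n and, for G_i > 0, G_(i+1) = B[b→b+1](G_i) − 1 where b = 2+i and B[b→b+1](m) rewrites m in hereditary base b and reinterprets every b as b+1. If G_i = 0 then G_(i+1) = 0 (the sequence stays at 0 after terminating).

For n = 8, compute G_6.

33554571

[0] 8 ≡ 2^(2 + 1) (base 2). Lift 3: 81. −1: 80.
[1] 80 ≡ 2·3^3 + 2·3^2 + 2·3 + 2 (base 3). Lift 4: 554. −1: 553.
[2] 553 ≡ 2·4^4 + 2·4^2 + 2·4 + 1 (base 4). Lift 5: 6311. −1: 6310.
[3] 6310 ≡ 2·5^5 + 2·5^2 + 2·5 (base 5). Lift 6: 93396. −1: 93395.
[4] 93395 ≡ 2·6^6 + 2·6^2 + 6 + 5 (base 6). Lift 7: 1647196. −1: 1647195.
[5] 1647195 ≡ 2·7^7 + 2·7^2 + 7 + 4 (base 7). Lift 8: 33554572. −1: 33554571.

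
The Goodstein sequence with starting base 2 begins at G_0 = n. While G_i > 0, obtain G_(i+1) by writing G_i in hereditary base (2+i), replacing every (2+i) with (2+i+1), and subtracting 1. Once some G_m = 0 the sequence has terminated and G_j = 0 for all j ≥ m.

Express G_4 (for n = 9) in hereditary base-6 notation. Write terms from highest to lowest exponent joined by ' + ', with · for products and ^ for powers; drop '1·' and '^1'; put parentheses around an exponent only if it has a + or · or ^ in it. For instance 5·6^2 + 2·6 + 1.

[0] 9 ≡ 2^(2 + 1) + 1 (base 2). Lift 3: 82. −1: 81.
[1] 81 ≡ 3^(3 + 1) (base 3). Lift 4: 1024. −1: 1023.
[2] 1023 ≡ 3·4^4 + 3·4^3 + 3·4^2 + 3·4 + 3 (base 4). Lift 5: 9843. −1: 9842.
[3] 9842 ≡ 3·5^5 + 3·5^3 + 3·5^2 + 3·5 + 2 (base 5). Lift 6: 140744. −1: 140743.
[4] 140743 ≡ 3·6^6 + 3·6^3 + 3·6^2 + 3·6 + 1 (base 6). Lift 7: 2471827. −1: 2471826.

3·6^6 + 3·6^3 + 3·6^2 + 3·6 + 1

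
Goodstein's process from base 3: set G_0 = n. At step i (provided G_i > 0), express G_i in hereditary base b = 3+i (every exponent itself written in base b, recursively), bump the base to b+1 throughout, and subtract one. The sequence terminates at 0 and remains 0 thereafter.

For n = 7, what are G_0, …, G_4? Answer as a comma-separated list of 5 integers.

7, 8, 9, 9, 9

base 3: 7 = 2·3 + 1; at 4: 2·4 + 1 = 9; next = 8
base 4: 8 = 2·4; at 5: 2·5 = 10; next = 9
base 5: 9 = 5 + 4; at 6: 6 + 4 = 10; next = 9
base 6: 9 = 6 + 3; at 7: 7 + 3 = 10; next = 9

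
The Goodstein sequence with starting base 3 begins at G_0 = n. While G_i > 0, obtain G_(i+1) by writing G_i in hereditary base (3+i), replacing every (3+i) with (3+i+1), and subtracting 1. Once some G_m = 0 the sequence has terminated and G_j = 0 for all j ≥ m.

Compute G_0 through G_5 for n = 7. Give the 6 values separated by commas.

G_0 = 7. HB_3(7) = 2·3 + 1. Bump = 9. G_1 = 8.
G_1 = 8. HB_4(8) = 2·4. Bump = 10. G_2 = 9.
G_2 = 9. HB_5(9) = 5 + 4. Bump = 10. G_3 = 9.
G_3 = 9. HB_6(9) = 6 + 3. Bump = 10. G_4 = 9.
G_4 = 9. HB_7(9) = 7 + 2. Bump = 10. G_5 = 9.

7, 8, 9, 9, 9, 9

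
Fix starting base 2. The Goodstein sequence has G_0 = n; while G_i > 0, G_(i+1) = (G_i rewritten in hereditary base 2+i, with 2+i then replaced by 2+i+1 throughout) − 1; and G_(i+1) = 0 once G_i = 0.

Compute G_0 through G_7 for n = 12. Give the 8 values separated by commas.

(0) 12|_2 = 2^(2 + 1) + 2^2 ↦ 3^(3 + 1) + 3^3|_3 = 108 ⇒ 107
(1) 107|_3 = 3^(3 + 1) + 2·3^2 + 2·3 + 2 ↦ 4^(4 + 1) + 2·4^2 + 2·4 + 2|_4 = 1066 ⇒ 1065
(2) 1065|_4 = 4^(4 + 1) + 2·4^2 + 2·4 + 1 ↦ 5^(5 + 1) + 2·5^2 + 2·5 + 1|_5 = 15686 ⇒ 15685
(3) 15685|_5 = 5^(5 + 1) + 2·5^2 + 2·5 ↦ 6^(6 + 1) + 2·6^2 + 2·6|_6 = 280020 ⇒ 280019
(4) 280019|_6 = 6^(6 + 1) + 2·6^2 + 6 + 5 ↦ 7^(7 + 1) + 2·7^2 + 7 + 5|_7 = 5764911 ⇒ 5764910
(5) 5764910|_7 = 7^(7 + 1) + 2·7^2 + 7 + 4 ↦ 8^(8 + 1) + 2·8^2 + 8 + 4|_8 = 134217868 ⇒ 134217867
(6) 134217867|_8 = 8^(8 + 1) + 2·8^2 + 8 + 3 ↦ 9^(9 + 1) + 2·9^2 + 9 + 3|_9 = 3486784575 ⇒ 3486784574

12, 107, 1065, 15685, 280019, 5764910, 134217867, 3486784574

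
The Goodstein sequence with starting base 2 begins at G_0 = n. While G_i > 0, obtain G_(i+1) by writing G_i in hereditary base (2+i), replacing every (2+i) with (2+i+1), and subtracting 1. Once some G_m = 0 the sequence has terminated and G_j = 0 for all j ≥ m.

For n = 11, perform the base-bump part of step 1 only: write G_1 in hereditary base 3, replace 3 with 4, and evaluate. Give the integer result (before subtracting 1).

11 —HB2→ 2^(2 + 1) + 2 + 1 —bump→ 3^(3 + 1) + 3 + 1 = 85 —(−1)→ 84
84 —HB3→ 3^(3 + 1) + 3 —bump→ 4^(4 + 1) + 4 = 1028 —(−1)→ 1027

1028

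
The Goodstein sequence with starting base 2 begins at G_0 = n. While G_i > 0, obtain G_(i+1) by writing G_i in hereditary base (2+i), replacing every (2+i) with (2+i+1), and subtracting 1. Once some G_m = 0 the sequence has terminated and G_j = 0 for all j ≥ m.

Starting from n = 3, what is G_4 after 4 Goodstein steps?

[0] 3 ≡ 2 + 1 (base 2). Lift 3: 4. −1: 3.
[1] 3 ≡ 3 (base 3). Lift 4: 4. −1: 3.
[2] 3 ≡ 3 (base 4). Lift 5: 3. −1: 2.
[3] 2 ≡ 2 (base 5). Lift 6: 2. −1: 1.
[4] 1 ≡ 1 (base 6). Lift 7: 1. −1: 0.

1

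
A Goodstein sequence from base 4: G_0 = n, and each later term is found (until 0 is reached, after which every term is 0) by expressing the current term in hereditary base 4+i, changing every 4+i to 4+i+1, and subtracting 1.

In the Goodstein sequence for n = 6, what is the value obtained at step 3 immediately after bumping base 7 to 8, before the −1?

6

6 —HB4→ 4 + 2 —bump→ 5 + 2 = 7 —(−1)→ 6
6 —HB5→ 5 + 1 —bump→ 6 + 1 = 7 —(−1)→ 6
6 —HB6→ 6 —bump→ 7 = 7 —(−1)→ 6
6 —HB7→ 6 —bump→ 6 = 6 —(−1)→ 5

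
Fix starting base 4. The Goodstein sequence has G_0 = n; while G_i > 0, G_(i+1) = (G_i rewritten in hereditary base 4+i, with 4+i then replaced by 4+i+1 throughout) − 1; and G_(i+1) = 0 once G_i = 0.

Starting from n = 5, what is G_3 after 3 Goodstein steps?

4

[0] 5 ≡ 4 + 1 (base 4). Lift 5: 6. −1: 5.
[1] 5 ≡ 5 (base 5). Lift 6: 6. −1: 5.
[2] 5 ≡ 5 (base 6). Lift 7: 5. −1: 4.
[3] 4 ≡ 4 (base 7). Lift 8: 4. −1: 3.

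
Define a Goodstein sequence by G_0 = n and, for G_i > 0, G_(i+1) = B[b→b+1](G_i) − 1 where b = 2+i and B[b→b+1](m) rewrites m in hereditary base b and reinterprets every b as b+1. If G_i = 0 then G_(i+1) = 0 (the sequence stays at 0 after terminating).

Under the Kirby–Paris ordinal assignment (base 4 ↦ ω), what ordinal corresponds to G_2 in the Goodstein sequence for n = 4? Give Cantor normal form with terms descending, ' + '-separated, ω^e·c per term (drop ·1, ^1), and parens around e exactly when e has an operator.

ω^2·2 + ω·2 + 1

G_0 = 4. HB_2(4) = 2^2. Bump = 27. G_1 = 26.
G_1 = 26. HB_3(26) = 2·3^2 + 2·3 + 2. Bump = 42. G_2 = 41.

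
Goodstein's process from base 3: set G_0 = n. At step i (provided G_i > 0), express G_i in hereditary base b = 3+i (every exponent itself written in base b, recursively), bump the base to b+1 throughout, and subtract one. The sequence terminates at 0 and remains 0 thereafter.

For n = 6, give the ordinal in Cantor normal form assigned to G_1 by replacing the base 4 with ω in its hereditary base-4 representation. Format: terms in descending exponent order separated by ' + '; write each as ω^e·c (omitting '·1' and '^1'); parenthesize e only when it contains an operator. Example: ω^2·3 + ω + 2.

(0) 6|_3 = 2·3 ↦ 2·4|_4 = 8 ⇒ 7
(1) 7|_4 = 4 + 3 ↦ 5 + 3|_5 = 8 ⇒ 7

ω + 3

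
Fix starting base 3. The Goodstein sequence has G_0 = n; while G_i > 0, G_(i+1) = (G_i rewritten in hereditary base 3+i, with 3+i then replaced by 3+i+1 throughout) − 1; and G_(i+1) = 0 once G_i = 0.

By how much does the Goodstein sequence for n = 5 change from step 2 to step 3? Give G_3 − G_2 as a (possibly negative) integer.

0

i=0: 5 = 3 + 2 (b=3); 3→4: 4 + 2 = 6; 6−1 = 5
i=1: 5 = 4 + 1 (b=4); 4→5: 5 + 1 = 6; 6−1 = 5
i=2: 5 = 5 (b=5); 5→6: 6 = 6; 6−1 = 5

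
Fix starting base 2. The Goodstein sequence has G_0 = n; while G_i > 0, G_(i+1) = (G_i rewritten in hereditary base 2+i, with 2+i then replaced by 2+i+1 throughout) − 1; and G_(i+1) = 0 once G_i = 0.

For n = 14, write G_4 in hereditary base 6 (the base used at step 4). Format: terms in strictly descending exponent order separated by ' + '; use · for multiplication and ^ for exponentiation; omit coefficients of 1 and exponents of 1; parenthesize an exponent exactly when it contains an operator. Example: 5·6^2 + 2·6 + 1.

6^(6 + 1) + 5·6^5 + 5·6^4 + 5·6^3 + 5·6^2 + 5·6 + 5

base 2: 14 = 2^(2 + 1) + 2^2 + 2; at 3: 3^(3 + 1) + 3^3 + 3 = 111; next = 110
base 3: 110 = 3^(3 + 1) + 3^3 + 2; at 4: 4^(4 + 1) + 4^4 + 2 = 1282; next = 1281
base 4: 1281 = 4^(4 + 1) + 4^4 + 1; at 5: 5^(5 + 1) + 5^5 + 1 = 18751; next = 18750
base 5: 18750 = 5^(5 + 1) + 5^5; at 6: 6^(6 + 1) + 6^6 = 326592; next = 326591
base 6: 326591 = 6^(6 + 1) + 5·6^5 + 5·6^4 + 5·6^3 + 5·6^2 + 5·6 + 5; at 7: 7^(7 + 1) + 5·7^5 + 5·7^4 + 5·7^3 + 5·7^2 + 5·7 + 5 = 5862841; next = 5862840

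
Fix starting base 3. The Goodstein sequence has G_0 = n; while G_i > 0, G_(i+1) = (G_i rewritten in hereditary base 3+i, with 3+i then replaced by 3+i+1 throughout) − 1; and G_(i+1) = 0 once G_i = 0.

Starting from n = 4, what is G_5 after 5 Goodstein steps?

1

4 —HB3→ 3 + 1 —bump→ 4 + 1 = 5 —(−1)→ 4
4 —HB4→ 4 —bump→ 5 = 5 —(−1)→ 4
4 —HB5→ 4 —bump→ 4 = 4 —(−1)→ 3
3 —HB6→ 3 —bump→ 3 = 3 —(−1)→ 2
2 —HB7→ 2 —bump→ 2 = 2 —(−1)→ 1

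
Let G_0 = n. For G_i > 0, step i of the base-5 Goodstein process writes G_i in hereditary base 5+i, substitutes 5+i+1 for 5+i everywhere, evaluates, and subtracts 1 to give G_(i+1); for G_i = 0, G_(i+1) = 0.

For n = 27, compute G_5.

(0) 27|_5 = 5^2 + 2 ↦ 6^2 + 2|_6 = 38 ⇒ 37
(1) 37|_6 = 6^2 + 1 ↦ 7^2 + 1|_7 = 50 ⇒ 49
(2) 49|_7 = 7^2 ↦ 8^2|_8 = 64 ⇒ 63
(3) 63|_8 = 7·8 + 7 ↦ 7·9 + 7|_9 = 70 ⇒ 69
(4) 69|_9 = 7·9 + 6 ↦ 7·10 + 6|_10 = 76 ⇒ 75

75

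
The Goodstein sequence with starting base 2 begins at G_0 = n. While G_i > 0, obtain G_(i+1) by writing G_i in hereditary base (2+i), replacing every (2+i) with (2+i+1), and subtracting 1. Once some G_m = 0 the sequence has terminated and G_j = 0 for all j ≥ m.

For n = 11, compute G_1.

84

(0) 11|_2 = 2^(2 + 1) + 2 + 1 ↦ 3^(3 + 1) + 3 + 1|_3 = 85 ⇒ 84
(1) 84|_3 = 3^(3 + 1) + 3 ↦ 4^(4 + 1) + 4|_4 = 1028 ⇒ 1027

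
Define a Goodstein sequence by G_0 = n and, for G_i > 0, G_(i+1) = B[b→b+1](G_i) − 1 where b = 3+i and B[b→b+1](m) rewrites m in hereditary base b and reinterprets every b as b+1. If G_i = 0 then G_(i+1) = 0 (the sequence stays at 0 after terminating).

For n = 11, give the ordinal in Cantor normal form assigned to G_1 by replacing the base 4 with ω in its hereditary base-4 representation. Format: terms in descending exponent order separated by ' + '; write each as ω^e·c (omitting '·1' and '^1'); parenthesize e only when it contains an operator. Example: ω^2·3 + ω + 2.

G_0=11  [base 3] 3^2 + 2  →[3↦4]→  4^2 + 2 = 18  −1 ⇒ G_1=17
G_1=17  [base 4] 4^2 + 1  →[4↦5]→  5^2 + 1 = 26  −1 ⇒ G_2=25

ω^2 + 1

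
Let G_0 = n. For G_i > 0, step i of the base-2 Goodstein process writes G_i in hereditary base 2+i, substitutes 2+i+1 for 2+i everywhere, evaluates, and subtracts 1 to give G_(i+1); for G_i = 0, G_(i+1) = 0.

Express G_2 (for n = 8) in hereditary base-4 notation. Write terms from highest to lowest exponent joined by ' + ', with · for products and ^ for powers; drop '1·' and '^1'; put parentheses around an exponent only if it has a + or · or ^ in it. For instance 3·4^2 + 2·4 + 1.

G_0=8  [base 2] 2^(2 + 1)  →[2↦3]→  3^(3 + 1) = 81  −1 ⇒ G_1=80
G_1=80  [base 3] 2·3^3 + 2·3^2 + 2·3 + 2  →[3↦4]→  2·4^4 + 2·4^2 + 2·4 + 2 = 554  −1 ⇒ G_2=553

2·4^4 + 2·4^2 + 2·4 + 1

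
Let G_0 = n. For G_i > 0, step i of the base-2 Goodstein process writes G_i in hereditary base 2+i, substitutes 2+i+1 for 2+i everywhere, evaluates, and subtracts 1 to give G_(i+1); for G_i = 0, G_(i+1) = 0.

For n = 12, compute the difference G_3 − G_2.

14620

base 2: 12 = 2^(2 + 1) + 2^2; at 3: 3^(3 + 1) + 3^3 = 108; next = 107
base 3: 107 = 3^(3 + 1) + 2·3^2 + 2·3 + 2; at 4: 4^(4 + 1) + 2·4^2 + 2·4 + 2 = 1066; next = 1065
base 4: 1065 = 4^(4 + 1) + 2·4^2 + 2·4 + 1; at 5: 5^(5 + 1) + 2·5^2 + 2·5 + 1 = 15686; next = 15685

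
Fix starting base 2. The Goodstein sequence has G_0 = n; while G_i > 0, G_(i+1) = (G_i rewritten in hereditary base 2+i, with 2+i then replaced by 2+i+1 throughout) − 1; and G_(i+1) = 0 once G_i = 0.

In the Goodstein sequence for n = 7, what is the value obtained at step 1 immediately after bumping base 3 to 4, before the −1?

260

7 —HB2→ 2^2 + 2 + 1 —bump→ 3^3 + 3 + 1 = 31 —(−1)→ 30
30 —HB3→ 3^3 + 3 —bump→ 4^4 + 4 = 260 —(−1)→ 259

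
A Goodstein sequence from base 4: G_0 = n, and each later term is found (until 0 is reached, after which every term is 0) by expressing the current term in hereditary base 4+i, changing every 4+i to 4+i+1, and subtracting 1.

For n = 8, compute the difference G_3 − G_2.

8 —HB4→ 2·4 —bump→ 2·5 = 10 —(−1)→ 9
9 —HB5→ 5 + 4 —bump→ 6 + 4 = 10 —(−1)→ 9
9 —HB6→ 6 + 3 —bump→ 7 + 3 = 10 —(−1)→ 9

0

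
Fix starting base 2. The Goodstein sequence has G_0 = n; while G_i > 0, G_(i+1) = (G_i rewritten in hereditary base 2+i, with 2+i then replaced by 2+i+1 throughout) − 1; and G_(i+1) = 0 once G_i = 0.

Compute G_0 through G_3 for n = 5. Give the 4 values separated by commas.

5 —HB2→ 2^2 + 1 —bump→ 3^3 + 1 = 28 —(−1)→ 27
27 —HB3→ 3^3 —bump→ 4^4 = 256 —(−1)→ 255
255 —HB4→ 3·4^3 + 3·4^2 + 3·4 + 3 —bump→ 3·5^3 + 3·5^2 + 3·5 + 3 = 468 —(−1)→ 467

5, 27, 255, 467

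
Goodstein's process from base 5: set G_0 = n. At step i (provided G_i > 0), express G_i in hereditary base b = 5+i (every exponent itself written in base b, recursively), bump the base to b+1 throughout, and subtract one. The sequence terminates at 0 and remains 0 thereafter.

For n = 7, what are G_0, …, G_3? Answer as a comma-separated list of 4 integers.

7, 7, 7, 7

step 0: 7 = 5 + 2; sub 6 for 5: 6 + 2; = 8; G_1 = 8−1 = 7
step 1: 7 = 6 + 1; sub 7 for 6: 7 + 1; = 8; G_2 = 8−1 = 7
step 2: 7 = 7; sub 8 for 7: 8; = 8; G_3 = 8−1 = 7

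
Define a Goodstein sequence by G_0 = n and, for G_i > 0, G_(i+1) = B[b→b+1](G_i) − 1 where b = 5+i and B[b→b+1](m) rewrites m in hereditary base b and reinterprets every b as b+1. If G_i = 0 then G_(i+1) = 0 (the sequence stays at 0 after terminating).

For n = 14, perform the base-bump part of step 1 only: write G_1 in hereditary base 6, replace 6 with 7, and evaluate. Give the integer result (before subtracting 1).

17

14 —HB5→ 2·5 + 4 —bump→ 2·6 + 4 = 16 —(−1)→ 15
15 —HB6→ 2·6 + 3 —bump→ 2·7 + 3 = 17 —(−1)→ 16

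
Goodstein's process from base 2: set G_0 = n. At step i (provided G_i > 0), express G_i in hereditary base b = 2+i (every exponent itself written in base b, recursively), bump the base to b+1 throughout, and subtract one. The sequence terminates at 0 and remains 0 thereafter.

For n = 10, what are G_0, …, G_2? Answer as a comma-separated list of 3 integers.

base 2: 10 = 2^(2 + 1) + 2; at 3: 3^(3 + 1) + 3 = 84; next = 83
base 3: 83 = 3^(3 + 1) + 2; at 4: 4^(4 + 1) + 2 = 1026; next = 1025

10, 83, 1025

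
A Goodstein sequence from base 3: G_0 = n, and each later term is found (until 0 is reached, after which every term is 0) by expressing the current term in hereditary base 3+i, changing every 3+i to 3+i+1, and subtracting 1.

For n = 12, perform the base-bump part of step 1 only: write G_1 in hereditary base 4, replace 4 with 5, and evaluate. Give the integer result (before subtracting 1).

(0) 12|_3 = 3^2 + 3 ↦ 4^2 + 4|_4 = 20 ⇒ 19
(1) 19|_4 = 4^2 + 3 ↦ 5^2 + 3|_5 = 28 ⇒ 27

28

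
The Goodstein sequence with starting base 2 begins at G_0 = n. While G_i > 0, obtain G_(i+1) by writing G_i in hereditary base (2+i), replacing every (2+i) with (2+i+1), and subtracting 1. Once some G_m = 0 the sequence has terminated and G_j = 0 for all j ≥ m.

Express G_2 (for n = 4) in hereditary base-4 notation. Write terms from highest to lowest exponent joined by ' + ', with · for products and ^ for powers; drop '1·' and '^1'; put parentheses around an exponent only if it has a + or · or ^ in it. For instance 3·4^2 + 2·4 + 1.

2·4^2 + 2·4 + 1

G_0=4  [base 2] 2^2  →[2↦3]→  3^3 = 27  −1 ⇒ G_1=26
G_1=26  [base 3] 2·3^2 + 2·3 + 2  →[3↦4]→  2·4^2 + 2·4 + 2 = 42  −1 ⇒ G_2=41
G_2=41  [base 4] 2·4^2 + 2·4 + 1  →[4↦5]→  2·5^2 + 2·5 + 1 = 61  −1 ⇒ G_3=60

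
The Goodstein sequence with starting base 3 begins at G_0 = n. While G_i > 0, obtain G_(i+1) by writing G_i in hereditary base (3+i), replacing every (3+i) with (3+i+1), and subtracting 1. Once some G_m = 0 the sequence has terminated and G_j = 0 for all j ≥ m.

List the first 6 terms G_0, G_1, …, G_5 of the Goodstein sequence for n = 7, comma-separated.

7, 8, 9, 9, 9, 9

G_0 = 7. HB_3(7) = 2·3 + 1. Bump = 9. G_1 = 8.
G_1 = 8. HB_4(8) = 2·4. Bump = 10. G_2 = 9.
G_2 = 9. HB_5(9) = 5 + 4. Bump = 10. G_3 = 9.
G_3 = 9. HB_6(9) = 6 + 3. Bump = 10. G_4 = 9.
G_4 = 9. HB_7(9) = 7 + 2. Bump = 10. G_5 = 9.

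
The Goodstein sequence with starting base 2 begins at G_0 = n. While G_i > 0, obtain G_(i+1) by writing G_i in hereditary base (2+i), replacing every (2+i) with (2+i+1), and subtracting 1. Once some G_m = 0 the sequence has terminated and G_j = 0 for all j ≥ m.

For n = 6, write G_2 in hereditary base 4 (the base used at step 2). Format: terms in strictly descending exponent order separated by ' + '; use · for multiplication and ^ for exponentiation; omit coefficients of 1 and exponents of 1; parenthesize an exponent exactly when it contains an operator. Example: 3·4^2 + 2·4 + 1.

[0] 6 ≡ 2^2 + 2 (base 2). Lift 3: 30. −1: 29.
[1] 29 ≡ 3^3 + 2 (base 3). Lift 4: 258. −1: 257.
[2] 257 ≡ 4^4 + 1 (base 4). Lift 5: 3126. −1: 3125.

4^4 + 1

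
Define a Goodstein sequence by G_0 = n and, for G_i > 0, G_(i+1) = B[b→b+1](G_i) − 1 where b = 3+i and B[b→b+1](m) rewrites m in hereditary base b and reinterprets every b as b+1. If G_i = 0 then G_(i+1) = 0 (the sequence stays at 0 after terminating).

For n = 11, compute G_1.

G_0 = 11. HB_3(11) = 3^2 + 2. Bump = 18. G_1 = 17.
G_1 = 17. HB_4(17) = 4^2 + 1. Bump = 26. G_2 = 25.

17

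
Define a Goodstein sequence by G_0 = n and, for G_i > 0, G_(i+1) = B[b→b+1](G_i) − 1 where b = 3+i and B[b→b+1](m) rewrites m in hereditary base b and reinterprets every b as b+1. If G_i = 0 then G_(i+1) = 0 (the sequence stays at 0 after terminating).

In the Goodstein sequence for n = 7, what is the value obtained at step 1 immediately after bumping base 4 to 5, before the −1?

10

(0) 7|_3 = 2·3 + 1 ↦ 2·4 + 1|_4 = 9 ⇒ 8
(1) 8|_4 = 2·4 ↦ 2·5|_5 = 10 ⇒ 9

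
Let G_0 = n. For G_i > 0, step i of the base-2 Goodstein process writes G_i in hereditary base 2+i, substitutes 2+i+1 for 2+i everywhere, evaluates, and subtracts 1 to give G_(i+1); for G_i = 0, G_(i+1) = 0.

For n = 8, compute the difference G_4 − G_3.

87085

(0) 8|_2 = 2^(2 + 1) ↦ 3^(3 + 1)|_3 = 81 ⇒ 80
(1) 80|_3 = 2·3^3 + 2·3^2 + 2·3 + 2 ↦ 2·4^4 + 2·4^2 + 2·4 + 2|_4 = 554 ⇒ 553
(2) 553|_4 = 2·4^4 + 2·4^2 + 2·4 + 1 ↦ 2·5^5 + 2·5^2 + 2·5 + 1|_5 = 6311 ⇒ 6310
(3) 6310|_5 = 2·5^5 + 2·5^2 + 2·5 ↦ 2·6^6 + 2·6^2 + 2·6|_6 = 93396 ⇒ 93395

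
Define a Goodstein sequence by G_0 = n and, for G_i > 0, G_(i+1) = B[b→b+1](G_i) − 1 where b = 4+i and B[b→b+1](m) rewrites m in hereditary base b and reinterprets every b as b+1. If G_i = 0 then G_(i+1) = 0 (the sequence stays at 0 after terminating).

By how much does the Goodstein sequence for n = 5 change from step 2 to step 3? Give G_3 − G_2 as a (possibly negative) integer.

-1

5 —HB4→ 4 + 1 —bump→ 5 + 1 = 6 —(−1)→ 5
5 —HB5→ 5 —bump→ 6 = 6 —(−1)→ 5
5 —HB6→ 5 —bump→ 5 = 5 —(−1)→ 4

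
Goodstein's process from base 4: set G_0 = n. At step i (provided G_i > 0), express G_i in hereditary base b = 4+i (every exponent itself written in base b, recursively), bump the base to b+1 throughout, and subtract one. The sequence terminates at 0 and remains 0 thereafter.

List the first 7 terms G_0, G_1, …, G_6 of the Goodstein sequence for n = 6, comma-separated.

6, 6, 6, 6, 5, 4, 3

step 0: 6 = 4 + 2; sub 5 for 4: 5 + 2; = 7; G_1 = 7−1 = 6
step 1: 6 = 5 + 1; sub 6 for 5: 6 + 1; = 7; G_2 = 7−1 = 6
step 2: 6 = 6; sub 7 for 6: 7; = 7; G_3 = 7−1 = 6
step 3: 6 = 6; sub 8 for 7: 6; = 6; G_4 = 6−1 = 5
step 4: 5 = 5; sub 9 for 8: 5; = 5; G_5 = 5−1 = 4
step 5: 4 = 4; sub 10 for 9: 4; = 4; G_6 = 4−1 = 3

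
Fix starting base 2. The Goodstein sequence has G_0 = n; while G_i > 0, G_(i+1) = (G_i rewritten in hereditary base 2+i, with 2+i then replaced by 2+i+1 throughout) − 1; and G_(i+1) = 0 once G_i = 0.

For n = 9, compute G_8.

30000003325

G_0 = 9. HB_2(9) = 2^(2 + 1) + 1. Bump = 82. G_1 = 81.
G_1 = 81. HB_3(81) = 3^(3 + 1). Bump = 1024. G_2 = 1023.
G_2 = 1023. HB_4(1023) = 3·4^4 + 3·4^3 + 3·4^2 + 3·4 + 3. Bump = 9843. G_3 = 9842.
G_3 = 9842. HB_5(9842) = 3·5^5 + 3·5^3 + 3·5^2 + 3·5 + 2. Bump = 140744. G_4 = 140743.
G_4 = 140743. HB_6(140743) = 3·6^6 + 3·6^3 + 3·6^2 + 3·6 + 1. Bump = 2471827. G_5 = 2471826.
G_5 = 2471826. HB_7(2471826) = 3·7^7 + 3·7^3 + 3·7^2 + 3·7. Bump = 50333400. G_6 = 50333399.
G_6 = 50333399. HB_8(50333399) = 3·8^8 + 3·8^3 + 3·8^2 + 2·8 + 7. Bump = 1162263922. G_7 = 1162263921.
G_7 = 1162263921. HB_9(1162263921) = 3·9^9 + 3·9^3 + 3·9^2 + 2·9 + 6. Bump = 30000003326. G_8 = 30000003325.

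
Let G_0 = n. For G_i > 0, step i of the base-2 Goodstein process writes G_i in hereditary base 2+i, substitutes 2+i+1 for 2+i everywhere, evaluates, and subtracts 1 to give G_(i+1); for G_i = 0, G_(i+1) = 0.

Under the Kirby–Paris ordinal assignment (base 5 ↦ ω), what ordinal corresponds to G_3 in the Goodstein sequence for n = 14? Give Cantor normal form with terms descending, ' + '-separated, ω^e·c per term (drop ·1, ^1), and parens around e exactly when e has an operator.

14 —HB2→ 2^(2 + 1) + 2^2 + 2 —bump→ 3^(3 + 1) + 3^3 + 3 = 111 —(−1)→ 110
110 —HB3→ 3^(3 + 1) + 3^3 + 2 —bump→ 4^(4 + 1) + 4^4 + 2 = 1282 —(−1)→ 1281
1281 —HB4→ 4^(4 + 1) + 4^4 + 1 —bump→ 5^(5 + 1) + 5^5 + 1 = 18751 —(−1)→ 18750
18750 —HB5→ 5^(5 + 1) + 5^5 —bump→ 6^(6 + 1) + 6^6 = 326592 —(−1)→ 326591

ω^(ω + 1) + ω^ω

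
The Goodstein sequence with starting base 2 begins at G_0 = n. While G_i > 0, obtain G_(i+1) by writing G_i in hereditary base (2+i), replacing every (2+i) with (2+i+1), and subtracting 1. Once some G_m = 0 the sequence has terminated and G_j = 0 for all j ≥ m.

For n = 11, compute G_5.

11 —HB2→ 2^(2 + 1) + 2 + 1 —bump→ 3^(3 + 1) + 3 + 1 = 85 —(−1)→ 84
84 —HB3→ 3^(3 + 1) + 3 —bump→ 4^(4 + 1) + 4 = 1028 —(−1)→ 1027
1027 —HB4→ 4^(4 + 1) + 3 —bump→ 5^(5 + 1) + 3 = 15628 —(−1)→ 15627
15627 —HB5→ 5^(5 + 1) + 2 —bump→ 6^(6 + 1) + 2 = 279938 —(−1)→ 279937
279937 —HB6→ 6^(6 + 1) + 1 —bump→ 7^(7 + 1) + 1 = 5764802 —(−1)→ 5764801

5764801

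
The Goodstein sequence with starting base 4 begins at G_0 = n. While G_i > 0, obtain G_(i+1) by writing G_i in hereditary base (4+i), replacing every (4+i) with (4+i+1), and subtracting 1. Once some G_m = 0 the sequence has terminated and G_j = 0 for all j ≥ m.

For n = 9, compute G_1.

10

G_0 = 9. HB_4(9) = 2·4 + 1. Bump = 11. G_1 = 10.
G_1 = 10. HB_5(10) = 2·5. Bump = 12. G_2 = 11.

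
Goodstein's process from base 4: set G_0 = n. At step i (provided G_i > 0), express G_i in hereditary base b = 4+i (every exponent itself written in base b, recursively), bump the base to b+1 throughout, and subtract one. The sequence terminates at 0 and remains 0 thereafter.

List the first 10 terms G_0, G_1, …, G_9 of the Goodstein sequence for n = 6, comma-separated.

6 —HB4→ 4 + 2 —bump→ 5 + 2 = 7 —(−1)→ 6
6 —HB5→ 5 + 1 —bump→ 6 + 1 = 7 —(−1)→ 6
6 —HB6→ 6 —bump→ 7 = 7 —(−1)→ 6
6 —HB7→ 6 —bump→ 6 = 6 —(−1)→ 5
5 —HB8→ 5 —bump→ 5 = 5 —(−1)→ 4
4 —HB9→ 4 —bump→ 4 = 4 —(−1)→ 3
3 —HB10→ 3 —bump→ 3 = 3 —(−1)→ 2
2 —HB11→ 2 —bump→ 2 = 2 —(−1)→ 1
1 —HB12→ 1 —bump→ 1 = 1 —(−1)→ 0

6, 6, 6, 6, 5, 4, 3, 2, 1, 0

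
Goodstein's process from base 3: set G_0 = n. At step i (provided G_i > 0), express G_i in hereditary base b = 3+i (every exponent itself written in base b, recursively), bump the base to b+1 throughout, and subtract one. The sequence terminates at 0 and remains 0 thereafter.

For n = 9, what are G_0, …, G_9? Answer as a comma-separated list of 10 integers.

base 3: 9 = 3^2; at 4: 4^2 = 16; next = 15
base 4: 15 = 3·4 + 3; at 5: 3·5 + 3 = 18; next = 17
base 5: 17 = 3·5 + 2; at 6: 3·6 + 2 = 20; next = 19
base 6: 19 = 3·6 + 1; at 7: 3·7 + 1 = 22; next = 21
base 7: 21 = 3·7; at 8: 3·8 = 24; next = 23
base 8: 23 = 2·8 + 7; at 9: 2·9 + 7 = 25; next = 24
base 9: 24 = 2·9 + 6; at 10: 2·10 + 6 = 26; next = 25
base 10: 25 = 2·10 + 5; at 11: 2·11 + 5 = 27; next = 26
base 11: 26 = 2·11 + 4; at 12: 2·12 + 4 = 28; next = 27

9, 15, 17, 19, 21, 23, 24, 25, 26, 27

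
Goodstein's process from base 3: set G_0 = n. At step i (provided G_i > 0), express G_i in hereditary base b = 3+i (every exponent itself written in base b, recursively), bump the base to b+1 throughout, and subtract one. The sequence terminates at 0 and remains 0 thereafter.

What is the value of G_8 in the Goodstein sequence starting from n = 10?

41

base 3: 10 = 3^2 + 1; at 4: 4^2 + 1 = 17; next = 16
base 4: 16 = 4^2; at 5: 5^2 = 25; next = 24
base 5: 24 = 4·5 + 4; at 6: 4·6 + 4 = 28; next = 27
base 6: 27 = 4·6 + 3; at 7: 4·7 + 3 = 31; next = 30
base 7: 30 = 4·7 + 2; at 8: 4·8 + 2 = 34; next = 33
base 8: 33 = 4·8 + 1; at 9: 4·9 + 1 = 37; next = 36
base 9: 36 = 4·9; at 10: 4·10 = 40; next = 39
base 10: 39 = 3·10 + 9; at 11: 3·11 + 9 = 42; next = 41
base 11: 41 = 3·11 + 8; at 12: 3·12 + 8 = 44; next = 43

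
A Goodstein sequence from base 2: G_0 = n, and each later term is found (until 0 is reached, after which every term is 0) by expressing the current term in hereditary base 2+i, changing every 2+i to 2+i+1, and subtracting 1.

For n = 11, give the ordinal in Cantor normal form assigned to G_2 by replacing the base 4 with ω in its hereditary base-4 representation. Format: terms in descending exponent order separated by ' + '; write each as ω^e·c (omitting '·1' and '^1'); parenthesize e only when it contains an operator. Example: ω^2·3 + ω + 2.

G_0=11  [base 2] 2^(2 + 1) + 2 + 1  →[2↦3]→  3^(3 + 1) + 3 + 1 = 85  −1 ⇒ G_1=84
G_1=84  [base 3] 3^(3 + 1) + 3  →[3↦4]→  4^(4 + 1) + 4 = 1028  −1 ⇒ G_2=1027
G_2=1027  [base 4] 4^(4 + 1) + 3  →[4↦5]→  5^(5 + 1) + 3 = 15628  −1 ⇒ G_3=15627

ω^(ω + 1) + 3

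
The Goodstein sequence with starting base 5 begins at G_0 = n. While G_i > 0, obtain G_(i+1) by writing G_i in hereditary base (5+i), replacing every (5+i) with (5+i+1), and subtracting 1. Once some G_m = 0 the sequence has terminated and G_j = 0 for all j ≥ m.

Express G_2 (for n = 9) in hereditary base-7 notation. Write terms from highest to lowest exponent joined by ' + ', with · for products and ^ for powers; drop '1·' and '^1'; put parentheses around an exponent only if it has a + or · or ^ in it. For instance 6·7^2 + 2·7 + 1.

G_0 = 9. HB_5(9) = 5 + 4. Bump = 10. G_1 = 9.
G_1 = 9. HB_6(9) = 6 + 3. Bump = 10. G_2 = 9.
G_2 = 9. HB_7(9) = 7 + 2. Bump = 10. G_3 = 9.

7 + 2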